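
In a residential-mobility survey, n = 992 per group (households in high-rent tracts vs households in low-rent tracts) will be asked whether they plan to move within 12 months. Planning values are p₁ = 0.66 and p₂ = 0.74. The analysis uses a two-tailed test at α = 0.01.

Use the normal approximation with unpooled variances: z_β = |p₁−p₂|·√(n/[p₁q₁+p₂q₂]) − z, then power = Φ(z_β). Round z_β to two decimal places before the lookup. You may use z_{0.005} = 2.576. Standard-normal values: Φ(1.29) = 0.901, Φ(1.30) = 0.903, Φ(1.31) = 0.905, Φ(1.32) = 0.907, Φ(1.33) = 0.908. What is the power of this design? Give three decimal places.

Power ≈ 0.908

z_β = |p₁−p₂|·√(n/[p₁q₁+p₂q₂]) − z_{α/2}
    = 0.08 · √(992/0.4168) − 2.576
    = 0.08 · 48.7856 − 2.576
    = 3.9029 − 2.576 = 1.3269 → 1.33
Power = Φ(1.33) = 0.908.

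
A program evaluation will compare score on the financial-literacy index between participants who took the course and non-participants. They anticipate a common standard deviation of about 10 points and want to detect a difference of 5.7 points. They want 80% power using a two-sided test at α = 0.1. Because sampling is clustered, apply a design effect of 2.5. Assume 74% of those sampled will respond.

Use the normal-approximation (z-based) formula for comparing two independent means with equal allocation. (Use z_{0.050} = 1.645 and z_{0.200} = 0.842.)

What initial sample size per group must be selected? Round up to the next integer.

n = 129 per group

n = (z_{α/2} + z_β)² · (σ₁² + σ₂²) / δ²
  = (1.645 + 0.842)² · (2·10² = 200) / 5.7²
  = 6.1852 · 200 / 32.49
  = 38.07
Design effect: 2.5 × 38.07 = 95.19.
Adjust for 74% response: 95.19 / 0.74 = 128.63.
Round up → n = 129 per group.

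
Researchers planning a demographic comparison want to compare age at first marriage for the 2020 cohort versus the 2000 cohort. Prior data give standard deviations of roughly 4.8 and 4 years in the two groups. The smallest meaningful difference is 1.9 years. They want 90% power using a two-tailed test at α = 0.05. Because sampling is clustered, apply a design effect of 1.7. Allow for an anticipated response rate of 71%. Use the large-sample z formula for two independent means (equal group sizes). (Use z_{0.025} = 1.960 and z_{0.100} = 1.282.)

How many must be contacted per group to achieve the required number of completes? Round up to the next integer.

n = (z_{α/2} + z_β)² · (σ₁² + σ₂²) / δ²
  = (1.960 + 1.282)² · (4.8² + 4² = 39.04) / 1.9²
  = 10.5106 · 39.04 / 3.61
  = 113.67
Design effect: 1.7 × 113.67 = 193.23.
Adjust for 71% response: 193.23 / 0.71 = 272.16.
Round up → n = 273 per group.

n = 273 per group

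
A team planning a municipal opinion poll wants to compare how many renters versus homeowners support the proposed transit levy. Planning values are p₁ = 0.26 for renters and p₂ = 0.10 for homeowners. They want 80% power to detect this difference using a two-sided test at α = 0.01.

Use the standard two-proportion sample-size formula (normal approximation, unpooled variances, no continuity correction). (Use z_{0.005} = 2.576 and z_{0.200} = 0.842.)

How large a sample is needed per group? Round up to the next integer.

n = 129 per group

n = (z_{α/2} + z_β)² · [p₁(1−p₁) + p₂(1−p₂)] / (p₁ − p₂)²
  = (2.576 + 0.842)² · (0.26·0.74 + 0.10·0.90) / (0.16)²
  = (3.418)² · (0.1924 + 0.0900) / 0.0256
  = 11.6827 · 0.2824 / 0.0256
  = 128.88
Round up → n = 129 per group.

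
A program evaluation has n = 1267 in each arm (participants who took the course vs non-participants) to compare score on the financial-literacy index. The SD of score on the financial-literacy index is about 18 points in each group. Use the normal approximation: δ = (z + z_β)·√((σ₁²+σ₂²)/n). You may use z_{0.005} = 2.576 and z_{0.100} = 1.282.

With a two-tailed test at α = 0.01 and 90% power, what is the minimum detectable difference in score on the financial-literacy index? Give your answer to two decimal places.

δ = (z_{α/2} + z_β) · √((σ₁²+σ₂²)/n)
  = (2.576 + 1.282) · √(648/1267)
  = 3.858 · √0.51144
  = 3.858 · 0.7152
  = 2.7591

Minimum detectable difference ≈ 2.76 points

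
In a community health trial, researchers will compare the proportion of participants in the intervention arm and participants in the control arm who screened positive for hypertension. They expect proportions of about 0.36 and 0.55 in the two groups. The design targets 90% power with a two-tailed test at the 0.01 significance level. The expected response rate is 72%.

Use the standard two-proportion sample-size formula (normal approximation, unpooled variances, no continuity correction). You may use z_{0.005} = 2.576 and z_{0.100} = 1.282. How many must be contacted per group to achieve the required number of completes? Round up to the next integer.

n = (z_{α/2} + z_β)² · [p₁(1−p₁) + p₂(1−p₂)] / (p₁ − p₂)²
  = (2.576 + 1.282)² · (0.36·0.64 + 0.55·0.45) / (-0.19)²
  = (3.858)² · (0.2304 + 0.2475) / 0.0361
  = 14.8842 · 0.4779 / 0.0361
  = 197.04
Adjust for 72% response: 197.04 / 0.72 = 273.67.
Round up → n = 274 per group.

n = 274 per group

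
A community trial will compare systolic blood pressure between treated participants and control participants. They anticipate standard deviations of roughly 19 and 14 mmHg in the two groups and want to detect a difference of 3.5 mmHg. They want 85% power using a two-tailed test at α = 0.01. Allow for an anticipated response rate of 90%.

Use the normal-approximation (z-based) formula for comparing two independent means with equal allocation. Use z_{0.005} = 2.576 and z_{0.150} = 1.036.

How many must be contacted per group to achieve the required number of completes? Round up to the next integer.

n = 660 per group

n = (z_{α/2} + z_β)² · (σ₁² + σ₂²) / δ²
  = (2.576 + 1.036)² · (19² + 14² = 557) / 3.5²
  = 13.0465 · 557 / 12.25
  = 593.22
Adjust for 90% response: 593.22 / 0.90 = 659.13.
Round up → n = 660 per group.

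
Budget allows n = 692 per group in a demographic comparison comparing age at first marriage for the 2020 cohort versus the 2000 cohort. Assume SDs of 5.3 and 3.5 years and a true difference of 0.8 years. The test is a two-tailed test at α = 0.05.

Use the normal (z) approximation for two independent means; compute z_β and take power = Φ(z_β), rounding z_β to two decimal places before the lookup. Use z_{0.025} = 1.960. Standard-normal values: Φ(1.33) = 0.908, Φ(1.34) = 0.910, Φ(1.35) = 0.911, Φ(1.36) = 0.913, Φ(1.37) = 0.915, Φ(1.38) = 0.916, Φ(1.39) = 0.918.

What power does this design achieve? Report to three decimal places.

Power ≈ 0.911

z_β = δ·√(n/(σ₁²+σ₂²)) − z_{α/2}
    = 0.8 · √(692/40.34) − 1.960
    = 0.8 · 4.14176 − 1.960
    = 3.3134 − 1.960 = 1.3534 → 1.35
Power = Φ(1.35) = 0.911.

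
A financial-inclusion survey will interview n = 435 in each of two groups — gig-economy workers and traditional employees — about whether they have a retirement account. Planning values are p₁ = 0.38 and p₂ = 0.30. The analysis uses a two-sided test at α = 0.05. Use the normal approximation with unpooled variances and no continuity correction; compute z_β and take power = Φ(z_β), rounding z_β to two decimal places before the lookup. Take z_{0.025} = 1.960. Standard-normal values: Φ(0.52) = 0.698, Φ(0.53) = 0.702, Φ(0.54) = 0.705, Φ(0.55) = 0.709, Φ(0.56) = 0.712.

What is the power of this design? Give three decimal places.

Power ≈ 0.705

z_β = |p₁−p₂|·√(n/[p₁q₁+p₂q₂]) − z_{α/2}
    = 0.08 · √(435/0.4456) − 1.960
    = 0.08 · 31.2444 − 1.960
    = 2.4996 − 1.960 = 0.5396 → 0.54
Power = Φ(0.54) = 0.705.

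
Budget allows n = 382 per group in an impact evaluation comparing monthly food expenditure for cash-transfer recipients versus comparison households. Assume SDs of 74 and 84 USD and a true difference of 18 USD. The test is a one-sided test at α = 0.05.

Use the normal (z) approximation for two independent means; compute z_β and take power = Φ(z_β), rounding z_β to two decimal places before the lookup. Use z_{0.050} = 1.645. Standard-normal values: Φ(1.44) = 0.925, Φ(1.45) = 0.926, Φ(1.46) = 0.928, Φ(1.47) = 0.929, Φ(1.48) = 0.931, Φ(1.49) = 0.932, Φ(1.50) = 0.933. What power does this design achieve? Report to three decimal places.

z_β = δ·√(n/(σ₁²+σ₂²)) − z_α
    = 18 · √(382/12532) − 1.645
    = 18 · 0.17459 − 1.645
    = 3.1426 − 1.645 = 1.4976 → 1.50
Power = Φ(1.50) = 0.933.

Power ≈ 0.933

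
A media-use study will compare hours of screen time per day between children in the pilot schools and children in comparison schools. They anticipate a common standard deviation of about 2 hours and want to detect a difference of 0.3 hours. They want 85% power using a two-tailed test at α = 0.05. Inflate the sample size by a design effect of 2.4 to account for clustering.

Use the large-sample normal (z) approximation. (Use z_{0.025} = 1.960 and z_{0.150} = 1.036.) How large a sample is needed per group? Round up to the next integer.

n = 1915 per group

n = (z_{α/2} + z_β)² · (σ₁² + σ₂²) / δ²
  = (1.960 + 1.036)² · (2·2² = 8) / 0.3²
  = 8.9760 · 8 / 0.09
  = 797.87
Design effect: 2.4 × 797.87 = 1914.88.
Round up → n = 1915 per group.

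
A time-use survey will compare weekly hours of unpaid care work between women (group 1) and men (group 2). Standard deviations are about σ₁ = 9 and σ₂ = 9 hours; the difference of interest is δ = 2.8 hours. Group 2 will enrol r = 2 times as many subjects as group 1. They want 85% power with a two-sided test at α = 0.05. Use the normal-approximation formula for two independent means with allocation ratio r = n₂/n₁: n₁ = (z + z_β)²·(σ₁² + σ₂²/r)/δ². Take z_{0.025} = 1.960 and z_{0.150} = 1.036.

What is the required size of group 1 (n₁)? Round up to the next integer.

n₁ = 140

n₁ = (z_{α/2} + z_β)² · (σ₁² + σ₂²/r) / δ²
   = (1.960 + 1.036)² · (9² + 9²/2) / 2.8²
   = 8.9760 · (81 + 40.5) / 7.84
   = 8.9760 · 121.5 / 7.84
   = 139.11
Round up → n₁ = 140; n₂ = r·n₁ = 2 × 140 = 280.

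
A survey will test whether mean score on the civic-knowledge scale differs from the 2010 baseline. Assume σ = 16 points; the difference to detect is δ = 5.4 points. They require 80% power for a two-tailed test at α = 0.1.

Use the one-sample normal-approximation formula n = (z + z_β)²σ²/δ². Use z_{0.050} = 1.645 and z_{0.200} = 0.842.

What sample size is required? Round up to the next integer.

n = 55

n = (z_{α/2} + z_β)² · σ² / δ²
  = (1.645 + 0.842)² · 16² / 5.4²
  = 6.1852 · 256 / 29.16
  = 54.30
Round up → n = 55.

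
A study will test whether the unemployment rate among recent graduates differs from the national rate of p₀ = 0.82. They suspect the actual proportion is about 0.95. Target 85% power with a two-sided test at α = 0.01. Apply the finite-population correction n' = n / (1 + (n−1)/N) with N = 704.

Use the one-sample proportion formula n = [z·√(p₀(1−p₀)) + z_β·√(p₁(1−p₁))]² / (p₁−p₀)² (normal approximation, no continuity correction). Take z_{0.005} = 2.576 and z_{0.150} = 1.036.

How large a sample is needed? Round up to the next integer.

n = [z_{α/2}·√(p₀q₀) + z_β·√(p₁q₁)]² / (p₁ − p₀)²
  = [2.576·√(0.82·0.18) + 1.036·√(0.95·0.05)]² / (0.13)²
  = [2.576·0.3842 + 1.036·0.2179]² / 0.0169
  = [1.2155]² / 0.0169
  = 87.42
Finite-population correction (N = 704): 87.42 / (1 + (87.42 − 1)/704) = 77.86.
Round up → n = 78.

n = 78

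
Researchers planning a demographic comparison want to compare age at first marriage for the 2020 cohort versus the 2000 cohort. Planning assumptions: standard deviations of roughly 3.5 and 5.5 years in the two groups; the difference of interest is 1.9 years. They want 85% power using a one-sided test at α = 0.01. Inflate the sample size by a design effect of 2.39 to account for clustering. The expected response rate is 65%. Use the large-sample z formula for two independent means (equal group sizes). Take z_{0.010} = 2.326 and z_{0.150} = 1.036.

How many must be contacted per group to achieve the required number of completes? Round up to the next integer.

n = 490 per group

n = (z_α + z_β)² · (σ₁² + σ₂²) / δ²
  = (2.326 + 1.036)² · (3.5² + 5.5² = 42.5) / 1.9²
  = 11.3030 · 42.5 / 3.61
  = 133.07
Design effect: 2.39 × 133.07 = 318.04.
Adjust for 65% response: 318.04 / 0.65 = 489.28.
Round up → n = 490 per group.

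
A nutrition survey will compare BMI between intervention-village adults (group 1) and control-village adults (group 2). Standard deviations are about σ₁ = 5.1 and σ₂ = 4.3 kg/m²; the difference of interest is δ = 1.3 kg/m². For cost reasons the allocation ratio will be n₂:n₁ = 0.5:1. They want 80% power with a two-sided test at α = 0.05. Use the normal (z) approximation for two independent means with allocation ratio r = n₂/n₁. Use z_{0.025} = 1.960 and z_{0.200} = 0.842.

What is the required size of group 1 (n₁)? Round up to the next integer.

n₁ = (z_{α/2} + z_β)² · (σ₁² + σ₂²/r) / δ²
   = (1.960 + 0.842)² · (5.1² + 4.3²/0.5) / 1.3²
   = 7.8512 · (26.01 + 36.98) / 1.69
   = 7.8512 · 62.99 / 1.69
   = 292.63
Round up → n₁ = 293; n₂ = r·n₁ = 0.5 × 293 = 147.

n₁ = 293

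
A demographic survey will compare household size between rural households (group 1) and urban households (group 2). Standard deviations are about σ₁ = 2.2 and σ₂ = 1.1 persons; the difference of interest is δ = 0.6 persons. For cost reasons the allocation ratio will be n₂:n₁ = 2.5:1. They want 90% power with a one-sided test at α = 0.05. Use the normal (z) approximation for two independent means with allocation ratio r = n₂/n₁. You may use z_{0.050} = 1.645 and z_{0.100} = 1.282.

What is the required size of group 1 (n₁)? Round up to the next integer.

n₁ = (z_α + z_β)² · (σ₁² + σ₂²/r) / δ²
   = (1.645 + 1.282)² · (2.2² + 1.1²/2.5) / 0.6²
   = 8.5673 · (4.84 + 0.484) / 0.36
   = 8.5673 · 5.324 / 0.36
   = 126.70
Round up → n₁ = 127; n₂ = r·n₁ = 2.5 × 127 = 318.

n₁ = 127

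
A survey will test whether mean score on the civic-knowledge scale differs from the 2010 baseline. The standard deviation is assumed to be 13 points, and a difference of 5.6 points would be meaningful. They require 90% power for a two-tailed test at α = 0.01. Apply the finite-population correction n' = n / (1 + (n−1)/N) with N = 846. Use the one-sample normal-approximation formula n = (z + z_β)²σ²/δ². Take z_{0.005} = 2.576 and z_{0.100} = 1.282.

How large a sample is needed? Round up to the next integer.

n = (z_{α/2} + z_β)² · σ² / δ²
  = (2.576 + 1.282)² · 13² / 5.6²
  = 14.8842 · 169 / 31.36
  = 80.21
Finite-population correction (N = 846): 80.21 / (1 + (80.21 − 1)/846) = 73.34.
Round up → n = 74.

n = 74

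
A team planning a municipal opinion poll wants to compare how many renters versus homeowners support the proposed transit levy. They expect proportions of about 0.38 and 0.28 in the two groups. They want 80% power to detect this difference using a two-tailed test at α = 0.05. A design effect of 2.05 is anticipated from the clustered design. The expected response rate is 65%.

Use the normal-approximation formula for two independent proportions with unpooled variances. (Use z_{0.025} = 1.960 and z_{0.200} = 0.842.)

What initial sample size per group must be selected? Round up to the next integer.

n = (z_{α/2} + z_β)² · [p₁(1−p₁) + p₂(1−p₂)] / (p₁ − p₂)²
  = (1.960 + 0.842)² · (0.38·0.62 + 0.28·0.72) / (0.10)²
  = (2.802)² · (0.2356 + 0.2016) / 0.0100
  = 7.8512 · 0.4372 / 0.0100
  = 343.25
Design effect: 2.05 × 343.25 = 703.67.
Adjust for 65% response: 703.67 / 0.65 = 1082.57.
Round up → n = 1083 per group.

n = 1083 per group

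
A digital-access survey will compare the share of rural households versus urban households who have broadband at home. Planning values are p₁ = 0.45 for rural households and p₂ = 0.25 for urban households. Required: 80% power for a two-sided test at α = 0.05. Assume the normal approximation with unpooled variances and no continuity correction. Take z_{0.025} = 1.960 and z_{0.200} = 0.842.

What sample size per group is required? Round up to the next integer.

n = 86 per group

n = (z_{α/2} + z_β)² · [p₁(1−p₁) + p₂(1−p₂)] / (p₁ − p₂)²
  = (1.960 + 0.842)² · (0.45·0.55 + 0.25·0.75) / (0.20)²
  = (2.802)² · (0.2475 + 0.1875) / 0.0400
  = 7.8512 · 0.4350 / 0.0400
  = 85.38
Round up → n = 86 per group.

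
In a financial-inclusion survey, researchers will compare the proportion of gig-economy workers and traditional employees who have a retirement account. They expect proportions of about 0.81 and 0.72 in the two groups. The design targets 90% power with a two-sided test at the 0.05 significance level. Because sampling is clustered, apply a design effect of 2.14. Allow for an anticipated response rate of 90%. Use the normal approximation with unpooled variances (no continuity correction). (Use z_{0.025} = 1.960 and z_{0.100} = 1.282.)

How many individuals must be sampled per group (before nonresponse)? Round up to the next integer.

n = 1097 per group

n = (z_{α/2} + z_β)² · [p₁(1−p₁) + p₂(1−p₂)] / (p₁ − p₂)²
  = (1.960 + 1.282)² · (0.81·0.19 + 0.72·0.28) / (0.09)²
  = (3.242)² · (0.1539 + 0.2016) / 0.0081
  = 10.5106 · 0.3555 / 0.0081
  = 461.30
Design effect: 2.14 × 461.30 = 987.18.
Adjust for 90% response: 987.18 / 0.90 = 1096.86.
Round up → n = 1097 per group.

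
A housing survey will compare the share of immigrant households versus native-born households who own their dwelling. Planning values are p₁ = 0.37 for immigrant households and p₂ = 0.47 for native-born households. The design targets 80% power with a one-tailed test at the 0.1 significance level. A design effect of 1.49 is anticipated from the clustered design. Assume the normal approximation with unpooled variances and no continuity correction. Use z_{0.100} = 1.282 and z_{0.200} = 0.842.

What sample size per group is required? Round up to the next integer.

n = (z_α + z_β)² · [p₁(1−p₁) + p₂(1−p₂)] / (p₁ − p₂)²
  = (1.282 + 0.842)² · (0.37·0.63 + 0.47·0.53) / (-0.10)²
  = (2.124)² · (0.2331 + 0.2491) / 0.0100
  = 4.5114 · 0.4822 / 0.0100
  = 217.54
Design effect: 1.49 × 217.54 = 324.13.
Round up → n = 325 per group.

n = 325 per group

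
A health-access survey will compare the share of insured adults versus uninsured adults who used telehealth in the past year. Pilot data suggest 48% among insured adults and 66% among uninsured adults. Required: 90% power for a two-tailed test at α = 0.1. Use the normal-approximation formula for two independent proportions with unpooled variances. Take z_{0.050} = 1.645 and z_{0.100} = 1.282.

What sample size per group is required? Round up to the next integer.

n = 126 per group

n = (z_{α/2} + z_β)² · [p₁(1−p₁) + p₂(1−p₂)] / (p₁ − p₂)²
  = (1.645 + 1.282)² · (0.48·0.52 + 0.66·0.34) / (-0.18)²
  = (2.927)² · (0.2496 + 0.2244) / 0.0324
  = 8.5673 · 0.4740 / 0.0324
  = 125.34
Round up → n = 126 per group.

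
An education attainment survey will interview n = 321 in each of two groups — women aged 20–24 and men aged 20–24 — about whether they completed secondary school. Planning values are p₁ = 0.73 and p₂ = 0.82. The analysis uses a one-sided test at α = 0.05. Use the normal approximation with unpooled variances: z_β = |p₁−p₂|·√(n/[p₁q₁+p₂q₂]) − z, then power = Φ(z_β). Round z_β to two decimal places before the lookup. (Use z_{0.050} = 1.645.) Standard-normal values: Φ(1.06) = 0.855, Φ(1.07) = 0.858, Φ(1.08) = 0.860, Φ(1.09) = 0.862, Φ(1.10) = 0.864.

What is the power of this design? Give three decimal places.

z_β = |p₁−p₂|·√(n/[p₁q₁+p₂q₂]) − z_α
    = 0.09 · √(321/0.3447) − 1.645
    = 0.09 · 30.5163 − 1.645
    = 2.7465 − 1.645 = 1.1015 → 1.10
Power = Φ(1.10) = 0.864.

Power ≈ 0.864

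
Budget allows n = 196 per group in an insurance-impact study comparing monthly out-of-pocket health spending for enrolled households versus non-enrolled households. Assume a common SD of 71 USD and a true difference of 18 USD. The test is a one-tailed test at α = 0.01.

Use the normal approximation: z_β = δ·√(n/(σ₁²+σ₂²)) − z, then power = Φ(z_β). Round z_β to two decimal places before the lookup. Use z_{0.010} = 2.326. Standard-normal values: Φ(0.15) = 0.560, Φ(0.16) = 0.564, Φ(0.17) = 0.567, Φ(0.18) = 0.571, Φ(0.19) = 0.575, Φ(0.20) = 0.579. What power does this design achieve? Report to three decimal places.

Power ≈ 0.571

z_β = δ·√(n/(σ₁²+σ₂²)) − z_α
    = 18 · √(196/10082) − 2.326
    = 18 · 0.13943 − 2.326
    = 2.5097 − 2.326 = 0.1837 → 0.18
Power = Φ(0.18) = 0.571.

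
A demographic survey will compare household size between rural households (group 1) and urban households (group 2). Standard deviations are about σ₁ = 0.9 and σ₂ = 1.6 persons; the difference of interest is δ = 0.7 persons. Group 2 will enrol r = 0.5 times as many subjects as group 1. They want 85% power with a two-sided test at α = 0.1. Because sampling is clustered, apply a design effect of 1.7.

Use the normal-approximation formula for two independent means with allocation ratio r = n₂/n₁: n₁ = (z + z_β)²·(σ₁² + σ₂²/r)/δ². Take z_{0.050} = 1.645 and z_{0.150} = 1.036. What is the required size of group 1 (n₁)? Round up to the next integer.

n₁ = (z_{α/2} + z_β)² · (σ₁² + σ₂²/r) / δ²
   = (1.645 + 1.036)² · (0.9² + 1.6²/0.5) / 0.7²
   = 7.1878 · (0.81 + 5.12) / 0.49
   = 7.1878 · 5.93 / 0.49
   = 86.99
Design effect: 1.7 × 86.99 = 147.88.
Round up → n₁ = 148; n₂ = r·n₁ = 0.5 × 148 = 74.

n₁ = 148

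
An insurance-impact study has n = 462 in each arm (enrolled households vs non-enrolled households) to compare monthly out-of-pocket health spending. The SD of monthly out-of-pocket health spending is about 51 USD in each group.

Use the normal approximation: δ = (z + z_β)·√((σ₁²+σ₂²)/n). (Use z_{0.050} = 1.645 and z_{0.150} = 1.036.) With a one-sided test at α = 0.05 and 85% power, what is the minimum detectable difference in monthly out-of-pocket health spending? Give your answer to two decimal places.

Minimum detectable difference ≈ 9.00 USD

δ = (z_α + z_β) · √((σ₁²+σ₂²)/n)
  = (1.645 + 1.036) · √(5202/462)
  = 2.681 · √11.2597
  = 2.681 · 3.3556
  = 8.9962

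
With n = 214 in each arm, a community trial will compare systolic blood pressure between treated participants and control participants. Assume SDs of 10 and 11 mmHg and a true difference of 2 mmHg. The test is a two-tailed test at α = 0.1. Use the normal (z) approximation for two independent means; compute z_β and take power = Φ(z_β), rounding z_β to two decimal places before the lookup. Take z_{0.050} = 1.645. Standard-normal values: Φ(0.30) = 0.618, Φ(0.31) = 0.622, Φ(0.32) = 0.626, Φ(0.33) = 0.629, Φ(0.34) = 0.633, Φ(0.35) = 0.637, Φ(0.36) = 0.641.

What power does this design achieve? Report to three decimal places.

z_β = δ·√(n/(σ₁²+σ₂²)) − z_{α/2}
    = 2 · √(214/221) − 1.645
    = 2 · 0.98404 − 1.645
    = 1.9681 − 1.645 = 0.3231 → 0.32
Power = Φ(0.32) = 0.626.

Power ≈ 0.626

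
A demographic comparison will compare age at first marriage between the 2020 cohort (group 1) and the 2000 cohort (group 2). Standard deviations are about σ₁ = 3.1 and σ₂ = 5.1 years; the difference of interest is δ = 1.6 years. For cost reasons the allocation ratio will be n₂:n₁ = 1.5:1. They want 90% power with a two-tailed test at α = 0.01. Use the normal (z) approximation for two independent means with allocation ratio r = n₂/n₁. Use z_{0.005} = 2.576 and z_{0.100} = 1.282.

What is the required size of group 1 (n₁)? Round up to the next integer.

n₁ = 157

n₁ = (z_{α/2} + z_β)² · (σ₁² + σ₂²/r) / δ²
   = (2.576 + 1.282)² · (3.1² + 5.1²/1.5) / 1.6²
   = 14.8842 · (9.61 + 17.34) / 2.56
   = 14.8842 · 26.95 / 2.56
   = 156.69
Round up → n₁ = 157; n₂ = r·n₁ = 1.5 × 157 = 236.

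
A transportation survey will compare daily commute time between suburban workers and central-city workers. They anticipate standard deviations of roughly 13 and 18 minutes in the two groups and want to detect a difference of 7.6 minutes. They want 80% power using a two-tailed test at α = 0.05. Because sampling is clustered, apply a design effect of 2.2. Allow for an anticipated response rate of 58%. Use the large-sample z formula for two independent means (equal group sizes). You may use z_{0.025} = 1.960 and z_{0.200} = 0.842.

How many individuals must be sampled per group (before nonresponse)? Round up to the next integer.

n = 255 per group

n = (z_{α/2} + z_β)² · (σ₁² + σ₂²) / δ²
  = (1.960 + 0.842)² · (13² + 18² = 493) / 7.6²
  = 7.8512 · 493 / 57.76
  = 67.01
Design effect: 2.2 × 67.01 = 147.43.
Adjust for 58% response: 147.43 / 0.58 = 254.19.
Round up → n = 255 per group.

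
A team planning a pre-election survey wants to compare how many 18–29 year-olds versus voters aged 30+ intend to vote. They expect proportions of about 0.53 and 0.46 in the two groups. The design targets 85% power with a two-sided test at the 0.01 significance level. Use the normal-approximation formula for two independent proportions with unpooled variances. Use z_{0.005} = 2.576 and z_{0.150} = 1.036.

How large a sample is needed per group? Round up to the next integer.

n = (z_{α/2} + z_β)² · [p₁(1−p₁) + p₂(1−p₂)] / (p₁ − p₂)²
  = (2.576 + 1.036)² · (0.53·0.47 + 0.46·0.54) / (0.07)²
  = (3.612)² · (0.2491 + 0.2484) / 0.0049
  = 13.0465 · 0.4975 / 0.0049
  = 1324.62
Round up → n = 1325 per group.

n = 1325 per group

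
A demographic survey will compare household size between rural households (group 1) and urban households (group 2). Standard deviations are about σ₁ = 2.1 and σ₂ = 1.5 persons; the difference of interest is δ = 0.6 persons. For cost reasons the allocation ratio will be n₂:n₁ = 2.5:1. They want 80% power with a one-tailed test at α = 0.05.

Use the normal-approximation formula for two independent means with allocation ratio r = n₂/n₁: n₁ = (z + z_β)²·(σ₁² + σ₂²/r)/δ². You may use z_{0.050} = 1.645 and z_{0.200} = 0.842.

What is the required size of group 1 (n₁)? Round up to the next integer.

n₁ = (z_α + z_β)² · (σ₁² + σ₂²/r) / δ²
   = (1.645 + 0.842)² · (2.1² + 1.5²/2.5) / 0.6²
   = 6.1852 · (4.41 + 0.9) / 0.36
   = 6.1852 · 5.31 / 0.36
   = 91.23
Round up → n₁ = 92; n₂ = r·n₁ = 2.5 × 92 = 230.

n₁ = 92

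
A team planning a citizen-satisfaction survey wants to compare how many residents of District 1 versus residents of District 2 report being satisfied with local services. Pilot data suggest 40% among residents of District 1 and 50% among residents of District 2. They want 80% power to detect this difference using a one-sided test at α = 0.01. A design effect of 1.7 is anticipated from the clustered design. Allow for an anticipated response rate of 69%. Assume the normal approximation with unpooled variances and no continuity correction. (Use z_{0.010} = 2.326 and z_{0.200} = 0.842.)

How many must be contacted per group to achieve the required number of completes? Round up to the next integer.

n = 1212 per group

n = (z_α + z_β)² · [p₁(1−p₁) + p₂(1−p₂)] / (p₁ − p₂)²
  = (2.326 + 0.842)² · (0.40·0.60 + 0.50·0.50) / (-0.10)²
  = (3.168)² · (0.2400 + 0.2500) / 0.0100
  = 10.0362 · 0.4900 / 0.0100
  = 491.77
Design effect: 1.7 × 491.77 = 836.02.
Adjust for 69% response: 836.02 / 0.69 = 1211.62.
Round up → n = 1212 per group.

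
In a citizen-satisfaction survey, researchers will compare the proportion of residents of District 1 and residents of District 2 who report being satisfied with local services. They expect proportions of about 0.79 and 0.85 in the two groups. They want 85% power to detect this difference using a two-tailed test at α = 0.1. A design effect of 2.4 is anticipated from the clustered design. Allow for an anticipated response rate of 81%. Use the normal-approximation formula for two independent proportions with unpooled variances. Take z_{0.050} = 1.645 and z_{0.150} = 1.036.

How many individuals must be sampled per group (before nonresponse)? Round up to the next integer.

n = (z_{α/2} + z_β)² · [p₁(1−p₁) + p₂(1−p₂)] / (p₁ − p₂)²
  = (1.645 + 1.036)² · (0.79·0.21 + 0.85·0.15) / (-0.06)²
  = (2.681)² · (0.1659 + 0.1275) / 0.0036
  = 7.1878 · 0.2934 / 0.0036
  = 585.80
Design effect: 2.4 × 585.80 = 1405.93.
Adjust for 81% response: 1405.93 / 0.81 = 1735.71.
Round up → n = 1736 per group.

n = 1736 per group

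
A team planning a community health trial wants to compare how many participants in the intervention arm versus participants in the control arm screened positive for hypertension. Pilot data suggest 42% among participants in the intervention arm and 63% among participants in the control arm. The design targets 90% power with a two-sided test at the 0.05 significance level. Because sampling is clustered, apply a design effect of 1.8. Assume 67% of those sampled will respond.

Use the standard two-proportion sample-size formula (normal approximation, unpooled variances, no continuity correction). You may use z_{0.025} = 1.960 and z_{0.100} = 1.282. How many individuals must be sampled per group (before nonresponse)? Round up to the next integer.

n = (z_{α/2} + z_β)² · [p₁(1−p₁) + p₂(1−p₂)] / (p₁ − p₂)²
  = (1.960 + 1.282)² · (0.42·0.58 + 0.63·0.37) / (-0.21)²
  = (3.242)² · (0.2436 + 0.2331) / 0.0441
  = 10.5106 · 0.4767 / 0.0441
  = 113.61
Design effect: 1.8 × 113.61 = 204.51.
Adjust for 67% response: 204.51 / 0.67 = 305.23.
Round up → n = 306 per group.

n = 306 per group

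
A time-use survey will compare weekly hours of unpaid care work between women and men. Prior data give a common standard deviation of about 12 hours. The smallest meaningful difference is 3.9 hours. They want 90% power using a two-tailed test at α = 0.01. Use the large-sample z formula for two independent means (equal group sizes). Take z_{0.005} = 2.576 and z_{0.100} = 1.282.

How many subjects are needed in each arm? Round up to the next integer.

n = (z_{α/2} + z_β)² · (σ₁² + σ₂²) / δ²
  = (2.576 + 1.282)² · (2·12² = 288) / 3.9²
  = 14.8842 · 288 / 15.21
  = 281.83
Round up → n = 282 per group.

n = 282 per group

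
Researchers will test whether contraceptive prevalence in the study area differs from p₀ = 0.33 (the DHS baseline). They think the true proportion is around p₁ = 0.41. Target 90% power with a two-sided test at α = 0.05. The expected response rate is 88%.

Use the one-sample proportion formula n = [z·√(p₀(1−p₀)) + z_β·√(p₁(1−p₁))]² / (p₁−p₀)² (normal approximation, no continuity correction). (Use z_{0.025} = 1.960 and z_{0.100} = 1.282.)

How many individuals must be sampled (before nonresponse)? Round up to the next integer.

n = [z_{α/2}·√(p₀q₀) + z_β·√(p₁q₁)]² / (p₁ − p₀)²
  = [1.960·√(0.33·0.67) + 1.282·√(0.41·0.59)]² / (0.08)²
  = [1.960·0.4702 + 1.282·0.4918]² / 0.0064
  = [1.5521]² / 0.0064
  = 376.43
Adjust for 88% response: 376.43 / 0.88 = 427.76.
Round up → n = 428.

n = 428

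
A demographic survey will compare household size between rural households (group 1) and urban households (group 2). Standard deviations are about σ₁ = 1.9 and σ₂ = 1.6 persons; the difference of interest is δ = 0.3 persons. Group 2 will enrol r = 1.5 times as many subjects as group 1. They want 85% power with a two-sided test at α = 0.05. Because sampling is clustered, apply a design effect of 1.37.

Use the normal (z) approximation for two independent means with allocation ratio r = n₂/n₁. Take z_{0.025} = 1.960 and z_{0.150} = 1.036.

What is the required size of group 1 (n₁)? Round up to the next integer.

n₁ = (z_{α/2} + z_β)² · (σ₁² + σ₂²/r) / δ²
   = (1.960 + 1.036)² · (1.9² + 1.6²/1.5) / 0.3²
   = 8.9760 · (3.61 + 1.7067) / 0.09
   = 8.9760 · 5.3167 / 0.09
   = 530.25
Design effect: 1.37 × 530.25 = 726.44.
Round up → n₁ = 727; n₂ = r·n₁ = 1.5 × 727 = 1091.

n₁ = 727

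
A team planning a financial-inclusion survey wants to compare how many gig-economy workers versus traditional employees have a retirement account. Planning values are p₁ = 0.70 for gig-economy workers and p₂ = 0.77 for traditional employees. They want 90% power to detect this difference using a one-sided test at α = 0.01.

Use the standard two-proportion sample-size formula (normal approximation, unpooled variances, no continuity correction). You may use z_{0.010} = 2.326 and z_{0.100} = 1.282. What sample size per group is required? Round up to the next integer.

n = (z_α + z_β)² · [p₁(1−p₁) + p₂(1−p₂)] / (p₁ − p₂)²
  = (2.326 + 1.282)² · (0.70·0.30 + 0.77·0.23) / (-0.07)²
  = (3.608)² · (0.2100 + 0.1771) / 0.0049
  = 13.0177 · 0.3871 / 0.0049
  = 1028.40
Round up → n = 1029 per group.

n = 1029 per group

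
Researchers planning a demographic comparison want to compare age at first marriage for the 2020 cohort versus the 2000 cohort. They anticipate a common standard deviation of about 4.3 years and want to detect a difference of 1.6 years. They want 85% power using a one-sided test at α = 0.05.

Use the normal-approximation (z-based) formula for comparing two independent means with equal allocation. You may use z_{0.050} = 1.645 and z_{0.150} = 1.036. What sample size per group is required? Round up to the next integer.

n = 104 per group

n = (z_α + z_β)² · (σ₁² + σ₂²) / δ²
  = (1.645 + 1.036)² · (2·4.3² = 36.98) / 1.6²
  = 7.1878 · 36.98 / 2.56
  = 103.83
Round up → n = 104 per group.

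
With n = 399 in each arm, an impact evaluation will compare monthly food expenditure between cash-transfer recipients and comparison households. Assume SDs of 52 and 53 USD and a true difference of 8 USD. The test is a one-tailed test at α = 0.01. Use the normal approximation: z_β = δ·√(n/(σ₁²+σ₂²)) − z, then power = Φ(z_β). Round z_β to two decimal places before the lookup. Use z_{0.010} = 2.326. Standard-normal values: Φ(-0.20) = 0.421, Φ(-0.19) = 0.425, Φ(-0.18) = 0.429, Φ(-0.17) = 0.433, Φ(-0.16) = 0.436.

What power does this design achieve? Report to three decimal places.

Power ≈ 0.433

z_β = δ·√(n/(σ₁²+σ₂²)) − z_α
    = 8 · √(399/5513) − 2.326
    = 8 · 0.26902 − 2.326
    = 2.1522 − 2.326 = -0.1738 → -0.17
Power = Φ(-0.17) = 0.433.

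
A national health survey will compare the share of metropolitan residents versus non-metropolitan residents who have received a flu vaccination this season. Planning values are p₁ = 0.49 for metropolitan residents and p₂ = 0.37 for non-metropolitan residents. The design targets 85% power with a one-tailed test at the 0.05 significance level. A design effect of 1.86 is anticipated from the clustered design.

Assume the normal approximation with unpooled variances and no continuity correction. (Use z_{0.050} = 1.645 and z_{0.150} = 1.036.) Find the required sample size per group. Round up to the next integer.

n = (z_α + z_β)² · [p₁(1−p₁) + p₂(1−p₂)] / (p₁ − p₂)²
  = (1.645 + 1.036)² · (0.49·0.51 + 0.37·0.63) / (0.12)²
  = (2.681)² · (0.2499 + 0.2331) / 0.0144
  = 7.1878 · 0.4830 / 0.0144
  = 241.09
Design effect: 1.86 × 241.09 = 448.43.
Round up → n = 449 per group.

n = 449 per group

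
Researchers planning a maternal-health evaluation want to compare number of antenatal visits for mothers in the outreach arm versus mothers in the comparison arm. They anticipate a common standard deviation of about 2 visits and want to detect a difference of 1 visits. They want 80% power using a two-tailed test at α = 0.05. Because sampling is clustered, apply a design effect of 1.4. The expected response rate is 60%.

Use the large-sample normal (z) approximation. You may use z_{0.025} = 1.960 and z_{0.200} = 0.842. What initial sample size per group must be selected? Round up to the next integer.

n = (z_{α/2} + z_β)² · (σ₁² + σ₂²) / δ²
  = (1.960 + 0.842)² · (2·2² = 8) / 1²
  = 7.8512 · 8 / 1
  = 62.81
Design effect: 1.4 × 62.81 = 87.93.
Adjust for 60% response: 87.93 / 0.60 = 146.56.
Round up → n = 147 per group.

n = 147 per group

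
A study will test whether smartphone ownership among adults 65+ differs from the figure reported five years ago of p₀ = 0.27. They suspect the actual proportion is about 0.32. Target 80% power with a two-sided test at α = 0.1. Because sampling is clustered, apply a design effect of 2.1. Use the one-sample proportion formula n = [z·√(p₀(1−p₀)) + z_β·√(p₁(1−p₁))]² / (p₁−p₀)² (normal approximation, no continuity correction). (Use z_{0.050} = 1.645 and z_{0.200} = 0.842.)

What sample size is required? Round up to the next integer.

n = 1060

n = [z_{α/2}·√(p₀q₀) + z_β·√(p₁q₁)]² / (p₁ − p₀)²
  = [1.645·√(0.27·0.73) + 0.842·√(0.32·0.68)]² / (0.05)²
  = [1.645·0.4440 + 0.842·0.4665]² / 0.0025
  = [1.1231]² / 0.0025
  = 504.53
Design effect: 2.1 × 504.53 = 1059.51.
Round up → n = 1060.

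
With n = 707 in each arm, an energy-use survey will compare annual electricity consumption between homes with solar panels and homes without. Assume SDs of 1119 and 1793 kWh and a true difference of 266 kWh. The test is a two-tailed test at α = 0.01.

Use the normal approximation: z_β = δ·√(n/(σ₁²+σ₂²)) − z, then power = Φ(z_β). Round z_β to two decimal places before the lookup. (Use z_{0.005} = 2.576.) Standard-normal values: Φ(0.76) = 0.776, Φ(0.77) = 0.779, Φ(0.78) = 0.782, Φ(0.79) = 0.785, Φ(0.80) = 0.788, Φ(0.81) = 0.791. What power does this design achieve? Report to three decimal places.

z_β = δ·√(n/(σ₁²+σ₂²)) − z_{α/2}
    = 266 · √(707/4467010) − 2.576
    = 266 · 0.01258 − 2.576
    = 3.3464 − 2.576 = 0.7704 → 0.77
Power = Φ(0.77) = 0.779.

Power ≈ 0.779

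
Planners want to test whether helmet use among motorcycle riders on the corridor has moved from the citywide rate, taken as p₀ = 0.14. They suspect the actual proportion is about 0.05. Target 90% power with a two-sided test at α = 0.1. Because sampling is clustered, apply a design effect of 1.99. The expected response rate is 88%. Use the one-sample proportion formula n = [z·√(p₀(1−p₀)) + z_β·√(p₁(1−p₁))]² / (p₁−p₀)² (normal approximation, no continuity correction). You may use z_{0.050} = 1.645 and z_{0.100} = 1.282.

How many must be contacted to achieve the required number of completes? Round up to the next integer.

n = 202

n = [z_{α/2}·√(p₀q₀) + z_β·√(p₁q₁)]² / (p₁ − p₀)²
  = [1.645·√(0.14·0.86) + 1.282·√(0.05·0.95)]² / (-0.09)²
  = [1.645·0.3470 + 1.282·0.2179]² / 0.0081
  = [0.8502]² / 0.0081
  = 89.24
Design effect: 1.99 × 89.24 = 177.59.
Adjust for 88% response: 177.59 / 0.88 = 201.80.
Round up → n = 202.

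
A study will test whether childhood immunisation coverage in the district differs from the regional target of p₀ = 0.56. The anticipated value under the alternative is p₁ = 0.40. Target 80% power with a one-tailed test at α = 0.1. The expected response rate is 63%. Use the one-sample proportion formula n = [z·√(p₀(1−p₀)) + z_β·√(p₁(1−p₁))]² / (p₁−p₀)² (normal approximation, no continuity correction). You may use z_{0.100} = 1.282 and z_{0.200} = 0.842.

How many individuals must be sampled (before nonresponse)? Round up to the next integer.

n = [z_α·√(p₀q₀) + z_β·√(p₁q₁)]² / (p₁ − p₀)²
  = [1.282·√(0.56·0.44) + 0.842·√(0.40·0.60)]² / (-0.16)²
  = [1.282·0.4964 + 0.842·0.4899]² / 0.0256
  = [1.0489]² / 0.0256
  = 42.97
Adjust for 63% response: 42.97 / 0.63 = 68.21.
Round up → n = 69.

n = 69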